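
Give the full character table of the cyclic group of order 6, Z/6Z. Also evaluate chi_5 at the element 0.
Character table of Z/6Z (irreps indexed chi_0,...,chi_5 with chi_k(m) = zeta_6^(k*m), zeta_6 = exp(2*pi*i/6)):
  irrep \ class  {0} (size 1)  {1} (size 1)    {2} (size 1)    {3} (size 1)  {4} (size 1)    {5} (size 1)  
  chi_0          1             1               1               1             1               1             
  chi_1          1             exp(I*pi/3)     exp(2*I*pi/3)   -1            exp(-2*I*pi/3)  exp(-I*pi/3)  
  chi_2          1             exp(2*I*pi/3)   exp(-2*I*pi/3)  1             exp(2*I*pi/3)   exp(-2*I*pi/3)
  chi_3          1             -1              1               -1            1               -1            
  chi_4          1             exp(-2*I*pi/3)  exp(2*I*pi/3)   1             exp(-2*I*pi/3)  exp(2*I*pi/3) 
  chi_5          1             exp(-I*pi/3)    exp(-2*I*pi/3)  -1            exp(2*I*pi/3)   exp(I*pi/3)   

Spot check: chi_5(0) = zeta_6^(5*0) = zeta_6^0 = 1.

Details: Z/6Z is abelian, so all 6 irreducible complex representations are 1-dimensional. They are given by chi_k(m) = zeta_6^(k*m) for k = 0,...,5. Row orthogonality: sum_m chi_k(m) conj(chi_l(m)) = 6 * [k = l].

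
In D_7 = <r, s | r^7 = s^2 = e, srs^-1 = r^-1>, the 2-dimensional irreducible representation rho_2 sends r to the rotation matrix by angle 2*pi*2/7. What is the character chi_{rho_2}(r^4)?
chi_{rho_2}(r^4) = 2*cos(2*pi*2*4/7) = 2*cos(16*pi/7)

Reasoning: rho_2(r^4) is rotation by angle 2*pi*2*4/7, whose trace is 2*cos(2*pi*2*4/7) = 2*cos(16*pi/7).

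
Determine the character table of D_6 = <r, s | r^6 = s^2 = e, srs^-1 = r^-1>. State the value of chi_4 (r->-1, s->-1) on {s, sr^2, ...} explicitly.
Conjugacy classes: {e} of size 1, {r^3} of size 1, {r^1, r^5} of size 2, {r^2, r^4} of size 2, {s, sr^2, ...} of size 3, {sr, sr^3, ...} of size 3.
Character table:
  irrep \ class              {e} (size 1)  {r^3} (size 1)  {r^1, r^5} (size 2)  {r^2, r^4} (size 2)  {s, sr^2, ...} (size 3)  {sr, sr^3, ...} (size 3)
  chi_1 (triv)               1             1               1                    1                    1                        1                       
  chi_2 (sign: r->1, s->-1)  1             1               1                    1                    -1                       -1                      
  chi_3 (r->-1, s->1)        1             -1              -1                   1                    1                        -1                      
  chi_4 (r->-1, s->-1)       1             -1              -1                   1                    -1                       1                       
  chi_5 (2d, j=1)            2             -2              1                    -1                   0                        0                       
  chi_6 (2d, j=2)            2             2               -1                   -1                   0                        0                       

Spot check: chi_4 (r->-1, s->-1) on {s, sr^2, ...} = -1.

Argument: D_6 has order 2*6 = 12 with 6 conjugacy classes, hence 6 irreducibles. Sum of squared dims 1 + 1 + 1 + 1 + 4 + 4 = 12 = |G|. Linear characters come from the abelianisation; the 2-dimensional irreps have character r^k -> 2*cos(2*pi*j*k/6), reflections -> 0.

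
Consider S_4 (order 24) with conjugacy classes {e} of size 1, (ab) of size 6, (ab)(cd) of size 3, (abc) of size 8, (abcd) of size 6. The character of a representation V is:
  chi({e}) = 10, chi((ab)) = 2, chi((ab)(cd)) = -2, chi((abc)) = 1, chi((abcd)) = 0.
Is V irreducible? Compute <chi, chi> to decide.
Not irreducible (reducible): <chi, chi> = 6 > 1.

Why: <chi, chi> = (1/|G|) sum_C |C| * |chi(C)|^2 = (1/24)[1*|10|^2 + 6*|2|^2 + 3*|-2|^2 + 8*|1|^2 + 6*|0|^2]
  = (1/24)[(100) + (24) + (12) + (8) + (0)] = 144/24 = 6.
A character is irreducible iff <chi, chi> = 1, so this representation is reducible.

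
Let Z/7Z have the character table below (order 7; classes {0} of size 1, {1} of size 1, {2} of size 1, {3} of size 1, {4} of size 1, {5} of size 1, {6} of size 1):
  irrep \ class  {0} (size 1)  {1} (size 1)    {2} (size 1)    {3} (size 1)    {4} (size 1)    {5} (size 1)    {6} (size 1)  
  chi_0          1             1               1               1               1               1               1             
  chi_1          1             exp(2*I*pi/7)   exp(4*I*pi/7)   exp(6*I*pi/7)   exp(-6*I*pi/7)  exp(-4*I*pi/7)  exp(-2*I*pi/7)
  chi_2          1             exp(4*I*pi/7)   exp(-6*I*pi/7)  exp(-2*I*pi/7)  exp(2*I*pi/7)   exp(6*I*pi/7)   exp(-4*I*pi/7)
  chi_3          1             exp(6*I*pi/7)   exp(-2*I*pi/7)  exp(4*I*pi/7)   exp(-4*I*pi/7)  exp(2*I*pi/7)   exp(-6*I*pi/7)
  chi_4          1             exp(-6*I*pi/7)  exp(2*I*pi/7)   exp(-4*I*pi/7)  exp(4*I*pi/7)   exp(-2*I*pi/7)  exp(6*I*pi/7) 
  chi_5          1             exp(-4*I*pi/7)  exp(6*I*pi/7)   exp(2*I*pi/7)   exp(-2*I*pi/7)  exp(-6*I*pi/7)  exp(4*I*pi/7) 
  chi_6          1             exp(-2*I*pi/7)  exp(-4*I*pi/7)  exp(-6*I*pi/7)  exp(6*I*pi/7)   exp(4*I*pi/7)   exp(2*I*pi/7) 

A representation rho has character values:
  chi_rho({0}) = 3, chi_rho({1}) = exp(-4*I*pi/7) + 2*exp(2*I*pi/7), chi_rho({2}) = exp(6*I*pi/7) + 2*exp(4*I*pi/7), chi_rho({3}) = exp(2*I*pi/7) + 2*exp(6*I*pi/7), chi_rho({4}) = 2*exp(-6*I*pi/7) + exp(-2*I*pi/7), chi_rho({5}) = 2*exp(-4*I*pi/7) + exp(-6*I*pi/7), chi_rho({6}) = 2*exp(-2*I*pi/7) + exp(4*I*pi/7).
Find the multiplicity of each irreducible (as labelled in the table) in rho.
Multiplicities: chi_0: 0, chi_1: 2, chi_2: 0, chi_3: 0, chi_4: 0, chi_5: 1, chi_6: 0.

Use <chi_rho, chi> = (1/|G|) sum_C |C| * chi_rho(C) * conj(chi(C)) with |G| = 7 for each irreducible chi in the table:
  <chi_rho, chi_0> = (1/7)[1*(3)*conj(1) + 1*(exp(-4*I*pi/7) + 2*exp(2*I*pi/7))*conj(1) + 1*(exp(6*I*pi/7) + 2*exp(4*I*pi/7))*conj(1) + 1*(exp(2*I*pi/7) + 2*exp(6*I*pi/7))*conj(1) + 1*(2*exp(-6*I*pi/7) + exp(-2*I*pi/7))*conj(1) + 1*(2*exp(-4*I*pi/7) + exp(-6*I*pi/7))*conj(1) + 1*(2*exp(-2*I*pi/7) + exp(4*I*pi/7))*conj(1)]
      = (1/7)[(3) + (exp(-4*I*pi/7) + 2*exp(2*I*pi/7)) + (exp(6*I*pi/7) + 2*exp(4*I*pi/7)) + (exp(2*I*pi/7) + 2*exp(6*I*pi/7)) + (2*exp(-6*I*pi/7) + exp(-2*I*pi/7)) + (2*exp(-4*I*pi/7) + exp(-6*I*pi/7)) + (2*exp(-2*I*pi/7) + exp(4*I*pi/7))] = 0/7 = 0
  <chi_rho, chi_1> = (1/7)[1*(3)*conj(1) + 1*(exp(-4*I*pi/7) + 2*exp(2*I*pi/7))*conj(exp(2*I*pi/7)) + 1*(exp(6*I*pi/7) + 2*exp(4*I*pi/7))*conj(exp(4*I*pi/7)) + 1*(exp(2*I*pi/7) + 2*exp(6*I*pi/7))*conj(exp(6*I*pi/7)) + 1*(2*exp(-6*I*pi/7) + exp(-2*I*pi/7))*conj(exp(-6*I*pi/7)) + 1*(2*exp(-4*I*pi/7) + exp(-6*I*pi/7))*conj(exp(-4*I*pi/7)) + 1*(2*exp(-2*I*pi/7) + exp(4*I*pi/7))*conj(exp(-2*I*pi/7))]
      = (1/7)[(3) + (2 + exp(-6*I*pi/7)) + (2 + exp(2*I*pi/7)) + (2 + exp(-4*I*pi/7)) + (2 + exp(4*I*pi/7)) + (2 + exp(-2*I*pi/7)) + (2 + exp(6*I*pi/7))] = 14/7 = 2
  <chi_rho, chi_2> = (1/7)[1*(3)*conj(1) + 1*(exp(-4*I*pi/7) + 2*exp(2*I*pi/7))*conj(exp(4*I*pi/7)) + 1*(exp(6*I*pi/7) + 2*exp(4*I*pi/7))*conj(exp(-6*I*pi/7)) + 1*(exp(2*I*pi/7) + 2*exp(6*I*pi/7))*conj(exp(-2*I*pi/7)) + 1*(2*exp(-6*I*pi/7) + exp(-2*I*pi/7))*conj(exp(2*I*pi/7)) + 1*(2*exp(-4*I*pi/7) + exp(-6*I*pi/7))*conj(exp(6*I*pi/7)) + 1*(2*exp(-2*I*pi/7) + exp(4*I*pi/7))*conj(exp(-4*I*pi/7))]
      = (1/7)[(3) + (2*exp(-2*I*pi/7) + exp(6*I*pi/7)) + (2*exp(-4*I*pi/7) + exp(-2*I*pi/7)) + (2*exp(-6*I*pi/7) + exp(4*I*pi/7)) + (exp(-4*I*pi/7) + 2*exp(6*I*pi/7)) + (exp(2*I*pi/7) + 2*exp(4*I*pi/7)) + (exp(-6*I*pi/7) + 2*exp(2*I*pi/7))] = 0/7 = 0
  <chi_rho, chi_3> = (1/7)[1*(3)*conj(1) + 1*(exp(-4*I*pi/7) + 2*exp(2*I*pi/7))*conj(exp(6*I*pi/7)) + 1*(exp(6*I*pi/7) + 2*exp(4*I*pi/7))*conj(exp(-2*I*pi/7)) + 1*(exp(2*I*pi/7) + 2*exp(6*I*pi/7))*conj(exp(4*I*pi/7)) + 1*(2*exp(-6*I*pi/7) + exp(-2*I*pi/7))*conj(exp(-4*I*pi/7)) + 1*(2*exp(-4*I*pi/7) + exp(-6*I*pi/7))*conj(exp(2*I*pi/7)) + 1*(2*exp(-2*I*pi/7) + exp(4*I*pi/7))*conj(exp(-6*I*pi/7))]
      = (1/7)[(3) + (2*exp(-4*I*pi/7) + exp(4*I*pi/7)) + (exp(-6*I*pi/7) + 2*exp(6*I*pi/7)) + (exp(-2*I*pi/7) + 2*exp(2*I*pi/7)) + (2*exp(-2*I*pi/7) + exp(2*I*pi/7)) + (2*exp(-6*I*pi/7) + exp(6*I*pi/7)) + (exp(-4*I*pi/7) + 2*exp(4*I*pi/7))] = 0/7 = 0
  <chi_rho, chi_4> = (1/7)[1*(3)*conj(1) + 1*(exp(-4*I*pi/7) + 2*exp(2*I*pi/7))*conj(exp(-6*I*pi/7)) + 1*(exp(6*I*pi/7) + 2*exp(4*I*pi/7))*conj(exp(2*I*pi/7)) + 1*(exp(2*I*pi/7) + 2*exp(6*I*pi/7))*conj(exp(-4*I*pi/7)) + 1*(2*exp(-6*I*pi/7) + exp(-2*I*pi/7))*conj(exp(4*I*pi/7)) + 1*(2*exp(-4*I*pi/7) + exp(-6*I*pi/7))*conj(exp(-2*I*pi/7)) + 1*(2*exp(-2*I*pi/7) + exp(4*I*pi/7))*conj(exp(6*I*pi/7))]
      = (1/7)[(3) + (2*exp(-6*I*pi/7) + exp(2*I*pi/7)) + (exp(4*I*pi/7) + 2*exp(2*I*pi/7)) + (2*exp(-4*I*pi/7) + exp(6*I*pi/7)) + (exp(-6*I*pi/7) + 2*exp(4*I*pi/7)) + (2*exp(-2*I*pi/7) + exp(-4*I*pi/7)) + (exp(-2*I*pi/7) + 2*exp(6*I*pi/7))] = 0/7 = 0
  <chi_rho, chi_5> = (1/7)[1*(3)*conj(1) + 1*(exp(-4*I*pi/7) + 2*exp(2*I*pi/7))*conj(exp(-4*I*pi/7)) + 1*(exp(6*I*pi/7) + 2*exp(4*I*pi/7))*conj(exp(6*I*pi/7)) + 1*(exp(2*I*pi/7) + 2*exp(6*I*pi/7))*conj(exp(2*I*pi/7)) + 1*(2*exp(-6*I*pi/7) + exp(-2*I*pi/7))*conj(exp(-2*I*pi/7)) + 1*(2*exp(-4*I*pi/7) + exp(-6*I*pi/7))*conj(exp(-6*I*pi/7)) + 1*(2*exp(-2*I*pi/7) + exp(4*I*pi/7))*conj(exp(4*I*pi/7))]
      = (1/7)[(3) + (1 + 2*exp(6*I*pi/7)) + (1 + 2*exp(-2*I*pi/7)) + (1 + 2*exp(4*I*pi/7)) + (1 + 2*exp(-4*I*pi/7)) + (1 + 2*exp(2*I*pi/7)) + (1 + 2*exp(-6*I*pi/7))] = 7/7 = 1
  <chi_rho, chi_6> = (1/7)[1*(3)*conj(1) + 1*(exp(-4*I*pi/7) + 2*exp(2*I*pi/7))*conj(exp(-2*I*pi/7)) + 1*(exp(6*I*pi/7) + 2*exp(4*I*pi/7))*conj(exp(-4*I*pi/7)) + 1*(exp(2*I*pi/7) + 2*exp(6*I*pi/7))*conj(exp(-6*I*pi/7)) + 1*(2*exp(-6*I*pi/7) + exp(-2*I*pi/7))*conj(exp(6*I*pi/7)) + 1*(2*exp(-4*I*pi/7) + exp(-6*I*pi/7))*conj(exp(4*I*pi/7)) + 1*(2*exp(-2*I*pi/7) + exp(4*I*pi/7))*conj(exp(2*I*pi/7))]
      = (1/7)[(3) + (exp(-2*I*pi/7) + 2*exp(4*I*pi/7)) + (exp(-4*I*pi/7) + 2*exp(-6*I*pi/7)) + (2*exp(-2*I*pi/7) + exp(-6*I*pi/7)) + (exp(6*I*pi/7) + 2*exp(2*I*pi/7)) + (2*exp(6*I*pi/7) + exp(4*I*pi/7)) + (2*exp(-4*I*pi/7) + exp(2*I*pi/7))] = 0/7 = 0
(Exp terms are combined using exp(i*s)*conj(exp(i*t)) = exp(i*(s-t)), and sums of them are collapsed using the identity that for every m > 1 the m distinct m-th roots of unity sum to 0, e.g. 1 + exp(2*I*pi/3) + exp(-2*I*pi/3) = 0.)
Dimension check: dim(rho) = sum (mult * dim) = 0*1 + 2*1 + 0*1 + 0*1 + 0*1 + 1*1 + 0*1 = 3 = chi_rho(e) = 3.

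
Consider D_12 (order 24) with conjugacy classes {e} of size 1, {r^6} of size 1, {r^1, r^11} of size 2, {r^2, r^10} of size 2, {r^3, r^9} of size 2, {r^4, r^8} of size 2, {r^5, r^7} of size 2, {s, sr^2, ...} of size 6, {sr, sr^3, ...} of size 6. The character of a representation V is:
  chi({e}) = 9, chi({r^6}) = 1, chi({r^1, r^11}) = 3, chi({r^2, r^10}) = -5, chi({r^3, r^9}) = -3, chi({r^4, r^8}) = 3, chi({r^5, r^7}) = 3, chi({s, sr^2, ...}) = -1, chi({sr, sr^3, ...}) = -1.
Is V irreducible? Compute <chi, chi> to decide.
Not irreducible (reducible): <chi, chi> = 9 > 1.

Working: <chi, chi> = (1/|G|) sum_C |C| * |chi(C)|^2 = (1/24)[1*|9|^2 + 1*|1|^2 + 2*|3|^2 + 2*|-5|^2 + 2*|-3|^2 + 2*|3|^2 + 2*|3|^2 + 6*|-1|^2 + 6*|-1|^2]
  = (1/24)[(81) + (1) + (18) + (50) + (18) + (18) + (18) + (6) + (6)] = 216/24 = 9.
A character is irreducible iff <chi, chi> = 1, so this representation is reducible.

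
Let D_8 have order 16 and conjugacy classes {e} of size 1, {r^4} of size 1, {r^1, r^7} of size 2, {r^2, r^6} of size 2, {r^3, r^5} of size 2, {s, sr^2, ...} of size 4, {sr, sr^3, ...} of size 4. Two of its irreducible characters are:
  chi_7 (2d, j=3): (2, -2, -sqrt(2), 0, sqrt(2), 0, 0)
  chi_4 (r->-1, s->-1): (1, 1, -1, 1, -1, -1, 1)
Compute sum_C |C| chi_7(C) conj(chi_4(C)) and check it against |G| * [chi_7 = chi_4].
Sum = 0; so <chi_7, chi_4> = 0 (distinct irreducibles are orthogonal).

Reasoning: Compute term by term over conjugacy classes (|C| * chi_7(C) * conj(chi_4(C))):
  1*(2)*conj(1) + 1*(-2)*conj(1) + 2*(-sqrt(2))*conj(-1) + 2*(0)*conj(1) + 2*(sqrt(2))*conj(-1) + 4*(0)*conj(-1) + 4*(0)*conj(1)
  = (2) + (-2) + (2*sqrt(2)) + (0) + (-2*sqrt(2)) + (0) + (0)
  = 0.
Dividing by |G| = 16 gives 0/16 = 0, matching the row-orthogonality relation <chi_7, chi_4> = [chi_7 = chi_4].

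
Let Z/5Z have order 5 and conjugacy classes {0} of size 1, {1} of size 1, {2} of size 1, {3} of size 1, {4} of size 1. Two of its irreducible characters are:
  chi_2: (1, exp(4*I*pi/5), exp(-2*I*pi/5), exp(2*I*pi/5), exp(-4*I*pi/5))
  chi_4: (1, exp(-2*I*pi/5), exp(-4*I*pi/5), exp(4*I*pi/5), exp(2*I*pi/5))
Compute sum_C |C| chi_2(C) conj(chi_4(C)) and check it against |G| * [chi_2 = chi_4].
Sum = 0; so <chi_2, chi_4> = 0 (distinct irreducibles are orthogonal).

Working: Compute term by term over conjugacy classes (|C| * chi_2(C) * conj(chi_4(C))):
  1*(1)*conj(1) + 1*(exp(4*I*pi/5))*conj(exp(-2*I*pi/5)) + 1*(exp(-2*I*pi/5))*conj(exp(-4*I*pi/5)) + 1*(exp(2*I*pi/5))*conj(exp(4*I*pi/5)) + 1*(exp(-4*I*pi/5))*conj(exp(2*I*pi/5))
  = (1) + (exp(-4*I*pi/5)) + (exp(2*I*pi/5)) + (exp(-2*I*pi/5)) + (exp(4*I*pi/5))
  = 0.
(Exp terms are combined using exp(i*s)*conj(exp(i*t)) = exp(i*(s-t)), and sums of them are collapsed using the identity that for every m > 1 the m distinct m-th roots of unity sum to 0, e.g. 1 + exp(2*I*pi/3) + exp(-2*I*pi/3) = 0.)
Dividing by |G| = 5 gives 0/5 = 0, matching the row-orthogonality relation <chi_2, chi_4> = [chi_2 = chi_4].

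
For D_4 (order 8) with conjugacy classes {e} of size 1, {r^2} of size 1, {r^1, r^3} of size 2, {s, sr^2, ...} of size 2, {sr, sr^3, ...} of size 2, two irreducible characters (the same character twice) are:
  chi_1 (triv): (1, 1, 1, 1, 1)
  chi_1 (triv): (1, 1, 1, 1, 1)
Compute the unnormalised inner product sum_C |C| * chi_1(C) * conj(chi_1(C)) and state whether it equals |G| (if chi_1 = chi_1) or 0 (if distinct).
Sum = 8 = |G| = 8; so <chi_1, chi_1> = 1 (norm-1 confirms irreducibility).

Justification: Compute term by term over conjugacy classes (|C| * chi_1(C) * conj(chi_1(C))):
  1*(1)*conj(1) + 1*(1)*conj(1) + 2*(1)*conj(1) + 2*(1)*conj(1) + 2*(1)*conj(1)
  = (1) + (1) + (2) + (2) + (2)
  = 8.
Dividing by |G| = 8 gives 8/8 = 1, matching the row-orthogonality relation <chi_1, chi_1> = [chi_1 = chi_1].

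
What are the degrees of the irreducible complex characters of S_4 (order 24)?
Dimensions: 1, 1, 2, 3, 3

There are 5 irreducibles (= number of conjugacy classes). Their dimensions d_i satisfy sum d_i^2 = |G| = 24: 1 + 1 + 4 + 9 + 9 = 24.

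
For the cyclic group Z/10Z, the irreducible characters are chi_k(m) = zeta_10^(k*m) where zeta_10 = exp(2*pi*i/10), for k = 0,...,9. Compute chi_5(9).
chi_5(9) = zeta_10^45 = -1

Working: chi_5(9) = zeta_10^(5*9) = zeta_10^45. Since zeta_10^10 = 1, this equals zeta_10^5 = exp(2*pi*i*5/10) = -1.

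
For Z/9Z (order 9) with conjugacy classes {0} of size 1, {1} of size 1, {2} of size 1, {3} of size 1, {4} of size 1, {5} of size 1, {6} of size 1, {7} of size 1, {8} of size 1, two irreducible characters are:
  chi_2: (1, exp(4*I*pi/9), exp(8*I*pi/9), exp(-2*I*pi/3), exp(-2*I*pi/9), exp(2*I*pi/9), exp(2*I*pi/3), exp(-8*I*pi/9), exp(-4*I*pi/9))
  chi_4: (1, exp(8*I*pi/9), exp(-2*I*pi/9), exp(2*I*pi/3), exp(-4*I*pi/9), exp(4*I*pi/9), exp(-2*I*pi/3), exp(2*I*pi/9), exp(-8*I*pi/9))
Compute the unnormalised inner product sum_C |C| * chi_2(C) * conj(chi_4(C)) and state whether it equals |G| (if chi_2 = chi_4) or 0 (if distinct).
Sum = 0; so <chi_2, chi_4> = 0 (distinct irreducibles are orthogonal).

Working: Compute term by term over conjugacy classes (|C| * chi_2(C) * conj(chi_4(C))):
  1*(1)*conj(1) + 1*(exp(4*I*pi/9))*conj(exp(8*I*pi/9)) + 1*(exp(8*I*pi/9))*conj(exp(-2*I*pi/9)) + 1*(exp(-2*I*pi/3))*conj(exp(2*I*pi/3)) + 1*(exp(-2*I*pi/9))*conj(exp(-4*I*pi/9)) + 1*(exp(2*I*pi/9))*conj(exp(4*I*pi/9)) + 1*(exp(2*I*pi/3))*conj(exp(-2*I*pi/3)) + 1*(exp(-8*I*pi/9))*conj(exp(2*I*pi/9)) + 1*(exp(-4*I*pi/9))*conj(exp(-8*I*pi/9))
  = (1) + (exp(-4*I*pi/9)) + (exp(-8*I*pi/9)) + (exp(2*I*pi/3)) + (exp(2*I*pi/9)) + (exp(-2*I*pi/9)) + (exp(-2*I*pi/3)) + (exp(8*I*pi/9)) + (exp(4*I*pi/9))
  = 0.
(Exp terms are combined using exp(i*s)*conj(exp(i*t)) = exp(i*(s-t)), and sums of them are collapsed using the identity that for every m > 1 the m distinct m-th roots of unity sum to 0, e.g. 1 + exp(2*I*pi/3) + exp(-2*I*pi/3) = 0.)
Dividing by |G| = 9 gives 0/9 = 0, matching the row-orthogonality relation <chi_2, chi_4> = [chi_2 = chi_4].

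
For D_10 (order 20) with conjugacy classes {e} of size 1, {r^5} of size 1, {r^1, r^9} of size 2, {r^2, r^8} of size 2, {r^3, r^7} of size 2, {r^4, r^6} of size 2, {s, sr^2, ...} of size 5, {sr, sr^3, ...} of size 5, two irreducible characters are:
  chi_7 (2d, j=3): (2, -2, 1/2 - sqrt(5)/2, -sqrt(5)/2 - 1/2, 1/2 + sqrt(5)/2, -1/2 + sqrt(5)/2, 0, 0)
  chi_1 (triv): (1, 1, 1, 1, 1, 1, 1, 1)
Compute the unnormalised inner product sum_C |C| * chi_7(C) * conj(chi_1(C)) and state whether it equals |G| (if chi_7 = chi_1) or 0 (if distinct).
Sum = 0; so <chi_7, chi_1> = 0 (distinct irreducibles are orthogonal).

Derivation: Compute term by term over conjugacy classes (|C| * chi_7(C) * conj(chi_1(C))):
  1*(2)*conj(1) + 1*(-2)*conj(1) + 2*(1/2 - sqrt(5)/2)*conj(1) + 2*(-sqrt(5)/2 - 1/2)*conj(1) + 2*(1/2 + sqrt(5)/2)*conj(1) + 2*(-1/2 + sqrt(5)/2)*conj(1) + 5*(0)*conj(1) + 5*(0)*conj(1)
  = (2) + (-2) + (1 - sqrt(5)) + (-sqrt(5) - 1) + (1 + sqrt(5)) + (-1 + sqrt(5)) + (0) + (0)
  = 0.
Dividing by |G| = 20 gives 0/20 = 0, matching the row-orthogonality relation <chi_7, chi_1> = [chi_7 = chi_1].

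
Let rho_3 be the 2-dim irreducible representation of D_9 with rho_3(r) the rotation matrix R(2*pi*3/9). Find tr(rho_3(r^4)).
chi_{rho_3}(r^4) = 2*cos(2*pi*3*4/9) = -1

Solution. rho_3(r^4) is rotation by angle 2*pi*3*4/9, whose trace is 2*cos(2*pi*3*4/9) = -1.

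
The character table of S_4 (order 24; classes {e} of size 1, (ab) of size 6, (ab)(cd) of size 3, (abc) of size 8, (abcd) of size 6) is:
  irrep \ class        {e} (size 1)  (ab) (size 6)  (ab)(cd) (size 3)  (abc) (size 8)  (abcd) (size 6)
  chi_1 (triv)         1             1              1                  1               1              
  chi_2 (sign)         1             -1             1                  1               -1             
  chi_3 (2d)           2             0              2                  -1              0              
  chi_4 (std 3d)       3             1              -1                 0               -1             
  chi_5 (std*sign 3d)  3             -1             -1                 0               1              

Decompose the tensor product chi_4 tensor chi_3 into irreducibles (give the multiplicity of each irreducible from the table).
chi_4 tensor chi_3 = chi_4 + chi_5 (all other irreducibles have multiplicity 0).

Proof sketch: The character of a tensor product is the pointwise product (chi_4 * chi_3)(C) = chi_4(C) * chi_3(C):
  {e}: (3)*(2), (ab): (1)*(0), (ab)(cd): (-1)*(2), (abc): (0)*(-1), (abcd): (-1)*(0)
so (chi_4 * chi_3) takes values
  {e} -> 6, (ab) -> 0, (ab)(cd) -> -2, (abc) -> 0, (abcd) -> 0.
Now take the inner product of this character with each irreducible chi from the table, <chi_4*chi_3, chi> = (1/24) sum_C |C| (chi_4*chi_3)(C) conj(chi(C)):
  <chi_4*chi_3, chi_1> = (1/24)[1*(6)*conj(1) + 6*(0)*conj(1) + 3*(-2)*conj(1) + 8*(0)*conj(1) + 6*(0)*conj(1)]
      = (1/24)[(6) + (0) + (-6) + (0) + (0)] = 0/24 = 0
  <chi_4*chi_3, chi_2> = (1/24)[1*(6)*conj(1) + 6*(0)*conj(-1) + 3*(-2)*conj(1) + 8*(0)*conj(1) + 6*(0)*conj(-1)]
      = (1/24)[(6) + (0) + (-6) + (0) + (0)] = 0/24 = 0
  <chi_4*chi_3, chi_3> = (1/24)[1*(6)*conj(2) + 6*(0)*conj(0) + 3*(-2)*conj(2) + 8*(0)*conj(-1) + 6*(0)*conj(0)]
      = (1/24)[(12) + (0) + (-12) + (0) + (0)] = 0/24 = 0
  <chi_4*chi_3, chi_4> = (1/24)[1*(6)*conj(3) + 6*(0)*conj(1) + 3*(-2)*conj(-1) + 8*(0)*conj(0) + 6*(0)*conj(-1)]
      = (1/24)[(18) + (0) + (6) + (0) + (0)] = 24/24 = 1
  <chi_4*chi_3, chi_5> = (1/24)[1*(6)*conj(3) + 6*(0)*conj(-1) + 3*(-2)*conj(-1) + 8*(0)*conj(0) + 6*(0)*conj(1)]
      = (1/24)[(18) + (0) + (6) + (0) + (0)] = 24/24 = 1
Hence the multiplicities are chi_4: 1, chi_5: 1. Dimension check: dim(chi_4)*dim(chi_3) = 3*2 = 6 and sum (mult * dim) = 1*3 + 1*3 = 6.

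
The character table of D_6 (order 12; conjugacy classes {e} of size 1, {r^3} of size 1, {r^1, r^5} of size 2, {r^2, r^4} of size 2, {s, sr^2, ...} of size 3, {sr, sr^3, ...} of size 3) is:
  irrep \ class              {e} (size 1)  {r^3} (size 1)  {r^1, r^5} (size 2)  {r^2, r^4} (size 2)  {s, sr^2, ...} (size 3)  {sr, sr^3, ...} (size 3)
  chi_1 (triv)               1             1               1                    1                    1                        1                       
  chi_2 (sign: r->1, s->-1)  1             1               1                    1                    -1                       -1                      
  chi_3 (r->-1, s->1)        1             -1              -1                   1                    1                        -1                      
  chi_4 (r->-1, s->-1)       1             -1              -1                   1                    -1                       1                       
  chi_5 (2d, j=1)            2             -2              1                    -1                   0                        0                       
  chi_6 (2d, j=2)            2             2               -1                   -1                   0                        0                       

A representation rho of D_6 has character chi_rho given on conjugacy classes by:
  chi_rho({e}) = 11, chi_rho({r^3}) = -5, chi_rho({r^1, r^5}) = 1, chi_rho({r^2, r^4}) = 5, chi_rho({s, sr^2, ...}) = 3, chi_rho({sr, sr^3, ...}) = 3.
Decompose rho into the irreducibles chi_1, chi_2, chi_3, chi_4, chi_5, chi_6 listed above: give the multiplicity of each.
Multiplicities: chi_1: 3, chi_2: 0, chi_3: 2, chi_4: 2, chi_5: 2, chi_6: 0.

Explanation: Use <chi_rho, chi> = (1/|G|) sum_C |C| * chi_rho(C) * conj(chi(C)) with |G| = 12 for each irreducible chi in the table:
  <chi_rho, chi_1> = (1/12)[1*(11)*conj(1) + 1*(-5)*conj(1) + 2*(1)*conj(1) + 2*(5)*conj(1) + 3*(3)*conj(1) + 3*(3)*conj(1)]
      = (1/12)[(11) + (-5) + (2) + (10) + (9) + (9)] = 36/12 = 3
  <chi_rho, chi_2> = (1/12)[1*(11)*conj(1) + 1*(-5)*conj(1) + 2*(1)*conj(1) + 2*(5)*conj(1) + 3*(3)*conj(-1) + 3*(3)*conj(-1)]
      = (1/12)[(11) + (-5) + (2) + (10) + (-9) + (-9)] = 0/12 = 0
  <chi_rho, chi_3> = (1/12)[1*(11)*conj(1) + 1*(-5)*conj(-1) + 2*(1)*conj(-1) + 2*(5)*conj(1) + 3*(3)*conj(1) + 3*(3)*conj(-1)]
      = (1/12)[(11) + (5) + (-2) + (10) + (9) + (-9)] = 24/12 = 2
  <chi_rho, chi_4> = (1/12)[1*(11)*conj(1) + 1*(-5)*conj(-1) + 2*(1)*conj(-1) + 2*(5)*conj(1) + 3*(3)*conj(-1) + 3*(3)*conj(1)]
      = (1/12)[(11) + (5) + (-2) + (10) + (-9) + (9)] = 24/12 = 2
  <chi_rho, chi_5> = (1/12)[1*(11)*conj(2) + 1*(-5)*conj(-2) + 2*(1)*conj(1) + 2*(5)*conj(-1) + 3*(3)*conj(0) + 3*(3)*conj(0)]
      = (1/12)[(22) + (10) + (2) + (-10) + (0) + (0)] = 24/12 = 2
  <chi_rho, chi_6> = (1/12)[1*(11)*conj(2) + 1*(-5)*conj(2) + 2*(1)*conj(-1) + 2*(5)*conj(-1) + 3*(3)*conj(0) + 3*(3)*conj(0)]
      = (1/12)[(22) + (-10) + (-2) + (-10) + (0) + (0)] = 0/12 = 0
Dimension check: dim(rho) = sum (mult * dim) = 3*1 + 0*1 + 2*1 + 2*1 + 2*2 + 0*2 = 11 = chi_rho(e) = 11.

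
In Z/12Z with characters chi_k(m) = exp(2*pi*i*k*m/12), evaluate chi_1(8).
chi_1(8) = zeta_12^8 = exp(-2*I*pi/3)

Explanation: chi_1(8) = zeta_12^(1*8) = zeta_12^8. Since zeta_12^12 = 1, this equals zeta_12^8 = exp(2*pi*i*8/12) = exp(-2*I*pi/3).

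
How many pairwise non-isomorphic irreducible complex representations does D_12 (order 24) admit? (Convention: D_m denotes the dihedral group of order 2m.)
9

Argument: The number of irreducible complex representations of a finite group equals its number of conjugacy classes. D_12 has 9 conjugacy classes (n/2 + 3 for n even), so D_12 (order 24) has exactly 9 irreducible complex representations.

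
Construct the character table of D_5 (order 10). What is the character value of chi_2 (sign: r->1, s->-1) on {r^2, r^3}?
Conjugacy classes: {e} of size 1, {r^1, r^4} of size 2, {r^2, r^3} of size 2, {s, sr, ..., sr^4} of size 5.
Character table:
  irrep \ class              {e} (size 1)  {r^1, r^4} (size 2)  {r^2, r^3} (size 2)  {s, sr, ..., sr^4} (size 5)
  chi_1 (triv)               1             1                    1                    1                          
  chi_2 (sign: r->1, s->-1)  1             1                    1                    -1                         
  chi_3 (2d, j=1)            2             -1/2 + sqrt(5)/2     -sqrt(5)/2 - 1/2     0                          
  chi_4 (2d, j=2)            2             -sqrt(5)/2 - 1/2     -1/2 + sqrt(5)/2     0                          

Spot check: chi_2 (sign: r->1, s->-1) on {r^2, r^3} = 1.

Proof sketch: D_5 has order 2*5 = 10 with 4 conjugacy classes, hence 4 irreducibles. Sum of squared dims 1 + 1 + 4 + 4 = 10 = |G|. Linear characters come from the abelianisation; the 2-dimensional irreps have character r^k -> 2*cos(2*pi*j*k/5), reflections -> 0.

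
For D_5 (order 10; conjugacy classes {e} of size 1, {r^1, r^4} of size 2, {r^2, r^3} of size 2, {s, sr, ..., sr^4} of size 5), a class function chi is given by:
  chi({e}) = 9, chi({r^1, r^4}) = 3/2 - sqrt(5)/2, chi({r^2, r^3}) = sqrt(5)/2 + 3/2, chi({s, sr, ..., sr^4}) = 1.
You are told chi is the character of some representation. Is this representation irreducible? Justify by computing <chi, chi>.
Not irreducible (reducible): <chi, chi> = 10 > 1.

Derivation: <chi, chi> = (1/|G|) sum_C |C| * |chi(C)|^2 = (1/10)[1*|9|^2 + 2*|3/2 - sqrt(5)/2|^2 + 2*|sqrt(5)/2 + 3/2|^2 + 5*|1|^2]
  = (1/10)[(81) + (7 - 3*sqrt(5)) + (3*sqrt(5) + 7) + (5)] = 100/10 = 10.
A character is irreducible iff <chi, chi> = 1, so this representation is reducible.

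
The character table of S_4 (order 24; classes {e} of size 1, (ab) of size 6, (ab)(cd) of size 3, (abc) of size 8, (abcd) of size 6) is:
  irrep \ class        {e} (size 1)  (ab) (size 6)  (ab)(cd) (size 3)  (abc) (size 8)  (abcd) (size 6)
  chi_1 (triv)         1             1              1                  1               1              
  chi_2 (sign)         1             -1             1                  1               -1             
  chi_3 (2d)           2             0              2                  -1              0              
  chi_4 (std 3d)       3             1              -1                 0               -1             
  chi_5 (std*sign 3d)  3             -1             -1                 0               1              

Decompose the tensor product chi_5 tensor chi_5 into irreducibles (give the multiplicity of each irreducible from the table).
chi_5 tensor chi_5 = chi_1 + chi_3 + chi_4 + chi_5 (all other irreducibles have multiplicity 0).

Derivation: The character of a tensor product is the pointwise product (chi_5 * chi_5)(C) = chi_5(C) * chi_5(C):
  {e}: (3)*(3), (ab): (-1)*(-1), (ab)(cd): (-1)*(-1), (abc): (0)*(0), (abcd): (1)*(1)
so (chi_5 * chi_5) takes values
  {e} -> 9, (ab) -> 1, (ab)(cd) -> 1, (abc) -> 0, (abcd) -> 1.
Now take the inner product of this character with each irreducible chi from the table, <chi_5*chi_5, chi> = (1/24) sum_C |C| (chi_5*chi_5)(C) conj(chi(C)):
  <chi_5*chi_5, chi_1> = (1/24)[1*(9)*conj(1) + 6*(1)*conj(1) + 3*(1)*conj(1) + 8*(0)*conj(1) + 6*(1)*conj(1)]
      = (1/24)[(9) + (6) + (3) + (0) + (6)] = 24/24 = 1
  <chi_5*chi_5, chi_2> = (1/24)[1*(9)*conj(1) + 6*(1)*conj(-1) + 3*(1)*conj(1) + 8*(0)*conj(1) + 6*(1)*conj(-1)]
      = (1/24)[(9) + (-6) + (3) + (0) + (-6)] = 0/24 = 0
  <chi_5*chi_5, chi_3> = (1/24)[1*(9)*conj(2) + 6*(1)*conj(0) + 3*(1)*conj(2) + 8*(0)*conj(-1) + 6*(1)*conj(0)]
      = (1/24)[(18) + (0) + (6) + (0) + (0)] = 24/24 = 1
  <chi_5*chi_5, chi_4> = (1/24)[1*(9)*conj(3) + 6*(1)*conj(1) + 3*(1)*conj(-1) + 8*(0)*conj(0) + 6*(1)*conj(-1)]
      = (1/24)[(27) + (6) + (-3) + (0) + (-6)] = 24/24 = 1
  <chi_5*chi_5, chi_5> = (1/24)[1*(9)*conj(3) + 6*(1)*conj(-1) + 3*(1)*conj(-1) + 8*(0)*conj(0) + 6*(1)*conj(1)]
      = (1/24)[(27) + (-6) + (-3) + (0) + (6)] = 24/24 = 1
Hence the multiplicities are chi_1: 1, chi_3: 1, chi_4: 1, chi_5: 1. Dimension check: dim(chi_5)*dim(chi_5) = 3*3 = 9 and sum (mult * dim) = 1*1 + 1*2 + 1*3 + 1*3 = 9.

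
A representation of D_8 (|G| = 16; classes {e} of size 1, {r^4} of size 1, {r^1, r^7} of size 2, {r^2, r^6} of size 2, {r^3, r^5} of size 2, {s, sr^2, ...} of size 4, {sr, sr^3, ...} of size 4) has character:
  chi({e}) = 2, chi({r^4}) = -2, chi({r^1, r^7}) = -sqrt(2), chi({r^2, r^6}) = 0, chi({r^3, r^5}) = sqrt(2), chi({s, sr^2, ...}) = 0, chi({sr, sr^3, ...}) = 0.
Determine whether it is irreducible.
Irreducible: <chi, chi> = 1.

Derivation: <chi, chi> = (1/|G|) sum_C |C| * |chi(C)|^2 = (1/16)[1*|2|^2 + 1*|-2|^2 + 2*|-sqrt(2)|^2 + 2*|0|^2 + 2*|sqrt(2)|^2 + 4*|0|^2 + 4*|0|^2]
  = (1/16)[(4) + (4) + (4) + (0) + (4) + (0) + (0)] = 16/16 = 1.
A character is irreducible iff <chi, chi> = 1, so this representation is irreducible.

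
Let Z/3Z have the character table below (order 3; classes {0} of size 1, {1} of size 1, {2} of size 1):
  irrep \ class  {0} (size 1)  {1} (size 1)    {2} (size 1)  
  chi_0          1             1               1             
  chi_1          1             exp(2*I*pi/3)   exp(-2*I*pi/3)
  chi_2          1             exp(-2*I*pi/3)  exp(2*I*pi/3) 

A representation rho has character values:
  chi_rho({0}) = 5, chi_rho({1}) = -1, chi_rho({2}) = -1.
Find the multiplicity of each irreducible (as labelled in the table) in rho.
Multiplicities: chi_0: 1, chi_1: 2, chi_2: 2.

Proof sketch: Use <chi_rho, chi> = (1/|G|) sum_C |C| * chi_rho(C) * conj(chi(C)) with |G| = 3 for each irreducible chi in the table:
  <chi_rho, chi_0> = (1/3)[1*(5)*conj(1) + 1*(-1)*conj(1) + 1*(-1)*conj(1)]
      = (1/3)[(5) + (-1) + (-1)] = 3/3 = 1
  <chi_rho, chi_1> = (1/3)[1*(5)*conj(1) + 1*(-1)*conj(exp(2*I*pi/3)) + 1*(-1)*conj(exp(-2*I*pi/3))]
      = (1/3)[(5) + (2 + exp(-2*I*pi/3) + 2*exp(2*I*pi/3)) + (2 + 2*exp(-2*I*pi/3) + exp(2*I*pi/3))] = 6/3 = 2
  <chi_rho, chi_2> = (1/3)[1*(5)*conj(1) + 1*(-1)*conj(exp(-2*I*pi/3)) + 1*(-1)*conj(exp(2*I*pi/3))]
      = (1/3)[(5) + (2 + 2*exp(-2*I*pi/3) + exp(2*I*pi/3)) + (2 + exp(-2*I*pi/3) + 2*exp(2*I*pi/3))] = 6/3 = 2
(Exp terms are combined using exp(i*s)*conj(exp(i*t)) = exp(i*(s-t)), and sums of them are collapsed using the identity that for every m > 1 the m distinct m-th roots of unity sum to 0, e.g. 1 + exp(2*I*pi/3) + exp(-2*I*pi/3) = 0.)
Dimension check: dim(rho) = sum (mult * dim) = 1*1 + 2*1 + 2*1 = 5 = chi_rho(e) = 5.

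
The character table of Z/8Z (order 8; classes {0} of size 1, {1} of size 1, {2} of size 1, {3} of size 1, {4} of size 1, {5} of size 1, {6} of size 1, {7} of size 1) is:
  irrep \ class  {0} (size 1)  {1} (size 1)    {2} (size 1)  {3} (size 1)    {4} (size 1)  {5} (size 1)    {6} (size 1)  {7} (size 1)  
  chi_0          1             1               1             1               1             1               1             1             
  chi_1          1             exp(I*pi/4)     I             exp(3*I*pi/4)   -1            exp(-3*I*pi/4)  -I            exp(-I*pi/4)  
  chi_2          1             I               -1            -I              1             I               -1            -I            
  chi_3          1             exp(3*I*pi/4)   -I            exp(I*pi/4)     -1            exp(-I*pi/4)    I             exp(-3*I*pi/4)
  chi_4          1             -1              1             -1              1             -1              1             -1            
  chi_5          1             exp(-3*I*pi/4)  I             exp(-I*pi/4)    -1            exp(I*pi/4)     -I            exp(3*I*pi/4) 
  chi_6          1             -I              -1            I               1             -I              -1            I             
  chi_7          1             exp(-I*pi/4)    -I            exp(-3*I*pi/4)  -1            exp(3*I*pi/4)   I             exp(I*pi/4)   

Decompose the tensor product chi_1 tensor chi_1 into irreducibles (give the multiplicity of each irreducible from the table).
chi_1 tensor chi_1 = chi_2 (all other irreducibles have multiplicity 0).

Solution. The character of a tensor product is the pointwise product (chi_1 * chi_1)(C) = chi_1(C) * chi_1(C):
  {0}: (1)*(1), {1}: (exp(I*pi/4))*(exp(I*pi/4)), {2}: (I)*(I), {3}: (exp(3*I*pi/4))*(exp(3*I*pi/4)), {4}: (-1)*(-1), {5}: (exp(-3*I*pi/4))*(exp(-3*I*pi/4)), {6}: (-I)*(-I), {7}: (exp(-I*pi/4))*(exp(-I*pi/4))
so (chi_1 * chi_1) takes values
  {0} -> 1, {1} -> I, {2} -> -1, {3} -> -I, {4} -> 1, {5} -> I, {6} -> -1, {7} -> -I.
Now take the inner product of this character with each irreducible chi from the table, <chi_1*chi_1, chi> = (1/8) sum_C |C| (chi_1*chi_1)(C) conj(chi(C)):
  <chi_1*chi_1, chi_0> = (1/8)[1*(1)*conj(1) + 1*(I)*conj(1) + 1*(-1)*conj(1) + 1*(-I)*conj(1) + 1*(1)*conj(1) + 1*(I)*conj(1) + 1*(-1)*conj(1) + 1*(-I)*conj(1)]
      = (1/8)[(1) + (I) + (-1) + (-I) + (1) + (I) + (-1) + (-I)] = 0/8 = 0
  <chi_1*chi_1, chi_1> = (1/8)[1*(1)*conj(1) + 1*(I)*conj(exp(I*pi/4)) + 1*(-1)*conj(I) + 1*(-I)*conj(exp(3*I*pi/4)) + 1*(1)*conj(-1) + 1*(I)*conj(exp(-3*I*pi/4)) + 1*(-1)*conj(-I) + 1*(-I)*conj(exp(-I*pi/4))]
      = (1/8)[(1) + (exp(I*pi/4)) + (I) + (-exp(-I*pi/4)) + (-1) + (exp(-3*I*pi/4)) + (-I) + (-exp(3*I*pi/4))] = 0/8 = 0
  <chi_1*chi_1, chi_2> = (1/8)[1*(1)*conj(1) + 1*(I)*conj(I) + 1*(-1)*conj(-1) + 1*(-I)*conj(-I) + 1*(1)*conj(1) + 1*(I)*conj(I) + 1*(-1)*conj(-1) + 1*(-I)*conj(-I)]
      = (1/8)[(1) + (1) + (1) + (1) + (1) + (1) + (1) + (1)] = 8/8 = 1
  <chi_1*chi_1, chi_3> = (1/8)[1*(1)*conj(1) + 1*(I)*conj(exp(3*I*pi/4)) + 1*(-1)*conj(-I) + 1*(-I)*conj(exp(I*pi/4)) + 1*(1)*conj(-1) + 1*(I)*conj(exp(-I*pi/4)) + 1*(-1)*conj(I) + 1*(-I)*conj(exp(-3*I*pi/4))]
      = (1/8)[(1) + (exp(-I*pi/4)) + (-I) + (-exp(I*pi/4)) + (-1) + (exp(3*I*pi/4)) + (I) + (-exp(-3*I*pi/4))] = 0/8 = 0
  <chi_1*chi_1, chi_4> = (1/8)[1*(1)*conj(1) + 1*(I)*conj(-1) + 1*(-1)*conj(1) + 1*(-I)*conj(-1) + 1*(1)*conj(1) + 1*(I)*conj(-1) + 1*(-1)*conj(1) + 1*(-I)*conj(-1)]
      = (1/8)[(1) + (-I) + (-1) + (I) + (1) + (-I) + (-1) + (I)] = 0/8 = 0
  <chi_1*chi_1, chi_5> = (1/8)[1*(1)*conj(1) + 1*(I)*conj(exp(-3*I*pi/4)) + 1*(-1)*conj(I) + 1*(-I)*conj(exp(-I*pi/4)) + 1*(1)*conj(-1) + 1*(I)*conj(exp(I*pi/4)) + 1*(-1)*conj(-I) + 1*(-I)*conj(exp(3*I*pi/4))]
      = (1/8)[(1) + (exp(-3*I*pi/4)) + (I) + (-exp(3*I*pi/4)) + (-1) + (exp(I*pi/4)) + (-I) + (-exp(-I*pi/4))] = 0/8 = 0
  <chi_1*chi_1, chi_6> = (1/8)[1*(1)*conj(1) + 1*(I)*conj(-I) + 1*(-1)*conj(-1) + 1*(-I)*conj(I) + 1*(1)*conj(1) + 1*(I)*conj(-I) + 1*(-1)*conj(-1) + 1*(-I)*conj(I)]
      = (1/8)[(1) + (-1) + (1) + (-1) + (1) + (-1) + (1) + (-1)] = 0/8 = 0
  <chi_1*chi_1, chi_7> = (1/8)[1*(1)*conj(1) + 1*(I)*conj(exp(-I*pi/4)) + 1*(-1)*conj(-I) + 1*(-I)*conj(exp(-3*I*pi/4)) + 1*(1)*conj(-1) + 1*(I)*conj(exp(3*I*pi/4)) + 1*(-1)*conj(I) + 1*(-I)*conj(exp(I*pi/4))]
      = (1/8)[(1) + (exp(3*I*pi/4)) + (-I) + (-exp(-3*I*pi/4)) + (-1) + (exp(-I*pi/4)) + (I) + (-exp(I*pi/4))] = 0/8 = 0
(Exp terms are combined using exp(i*s)*conj(exp(i*t)) = exp(i*(s-t)), and sums of them are collapsed using the identity that for every m > 1 the m distinct m-th roots of unity sum to 0, e.g. 1 + exp(2*I*pi/3) + exp(-2*I*pi/3) = 0.)
Hence the multiplicities are chi_2: 1. Dimension check: dim(chi_1)*dim(chi_1) = 1*1 = 1 and sum (mult * dim) = 1*1 = 1.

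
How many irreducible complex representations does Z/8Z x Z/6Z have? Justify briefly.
48

Solution. The number of irreducible complex representations of a finite group equals its number of conjugacy classes. Z/8Z x Z/6Z is abelian of order 48, so every element is its own conjugacy class: 48 classes, so Z/8Z x Z/6Z (order 48) has exactly 48 irreducible complex representations.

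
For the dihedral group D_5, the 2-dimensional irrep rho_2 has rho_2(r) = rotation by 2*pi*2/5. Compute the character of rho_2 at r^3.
chi_{rho_2}(r^3) = 2*cos(2*pi*2*3/5) = -1/2 + sqrt(5)/2

Justification: rho_2(r^3) is rotation by angle 2*pi*2*3/5, whose trace is 2*cos(2*pi*2*3/5) = -1/2 + sqrt(5)/2.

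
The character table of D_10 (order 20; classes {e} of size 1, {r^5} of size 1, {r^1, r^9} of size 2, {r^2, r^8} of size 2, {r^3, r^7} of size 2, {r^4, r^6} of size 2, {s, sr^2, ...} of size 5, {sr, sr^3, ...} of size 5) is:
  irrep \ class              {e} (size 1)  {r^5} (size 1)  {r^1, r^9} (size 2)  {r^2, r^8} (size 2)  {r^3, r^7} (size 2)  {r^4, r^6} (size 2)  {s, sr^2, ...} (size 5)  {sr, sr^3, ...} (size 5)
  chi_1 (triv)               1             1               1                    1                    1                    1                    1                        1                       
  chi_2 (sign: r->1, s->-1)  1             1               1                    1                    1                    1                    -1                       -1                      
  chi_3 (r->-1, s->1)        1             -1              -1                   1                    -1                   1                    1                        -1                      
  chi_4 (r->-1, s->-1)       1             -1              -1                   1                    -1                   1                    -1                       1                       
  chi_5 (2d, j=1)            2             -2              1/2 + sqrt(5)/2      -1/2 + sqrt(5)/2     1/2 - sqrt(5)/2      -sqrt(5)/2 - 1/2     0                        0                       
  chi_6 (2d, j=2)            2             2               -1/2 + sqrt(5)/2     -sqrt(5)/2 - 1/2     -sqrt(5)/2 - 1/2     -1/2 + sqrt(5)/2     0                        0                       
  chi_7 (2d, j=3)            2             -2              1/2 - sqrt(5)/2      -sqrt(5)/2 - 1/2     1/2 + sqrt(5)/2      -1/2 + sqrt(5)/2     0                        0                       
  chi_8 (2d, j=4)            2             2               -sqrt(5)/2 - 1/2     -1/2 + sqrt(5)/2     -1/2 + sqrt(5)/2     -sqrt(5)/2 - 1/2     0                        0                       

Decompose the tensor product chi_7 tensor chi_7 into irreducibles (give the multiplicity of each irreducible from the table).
chi_7 tensor chi_7 = chi_1 + chi_2 + chi_8 (all other irreducibles have multiplicity 0).

Reasoning: The character of a tensor product is the pointwise product (chi_7 * chi_7)(C) = chi_7(C) * chi_7(C):
  {e}: (2)*(2), {r^5}: (-2)*(-2), {r^1, r^9}: (1/2 - sqrt(5)/2)*(1/2 - sqrt(5)/2), {r^2, r^8}: (-sqrt(5)/2 - 1/2)*(-sqrt(5)/2 - 1/2), {r^3, r^7}: (1/2 + sqrt(5)/2)*(1/2 + sqrt(5)/2), {r^4, r^6}: (-1/2 + sqrt(5)/2)*(-1/2 + sqrt(5)/2), {s, sr^2, ...}: (0)*(0), {sr, sr^3, ...}: (0)*(0)
so (chi_7 * chi_7) takes values
  {e} -> 4, {r^5} -> 4, {r^1, r^9} -> 3/2 - sqrt(5)/2, {r^2, r^8} -> sqrt(5)/2 + 3/2, {r^3, r^7} -> sqrt(5)/2 + 3/2, {r^4, r^6} -> 3/2 - sqrt(5)/2, {s, sr^2, ...} -> 0, {sr, sr^3, ...} -> 0.
Now take the inner product of this character with each irreducible chi from the table, <chi_7*chi_7, chi> = (1/20) sum_C |C| (chi_7*chi_7)(C) conj(chi(C)):
  <chi_7*chi_7, chi_1> = (1/20)[1*(4)*conj(1) + 1*(4)*conj(1) + 2*(3/2 - sqrt(5)/2)*conj(1) + 2*(sqrt(5)/2 + 3/2)*conj(1) + 2*(sqrt(5)/2 + 3/2)*conj(1) + 2*(3/2 - sqrt(5)/2)*conj(1) + 5*(0)*conj(1) + 5*(0)*conj(1)]
      = (1/20)[(4) + (4) + (3 - sqrt(5)) + (sqrt(5) + 3) + (sqrt(5) + 3) + (3 - sqrt(5)) + (0) + (0)] = 20/20 = 1
  <chi_7*chi_7, chi_2> = (1/20)[1*(4)*conj(1) + 1*(4)*conj(1) + 2*(3/2 - sqrt(5)/2)*conj(1) + 2*(sqrt(5)/2 + 3/2)*conj(1) + 2*(sqrt(5)/2 + 3/2)*conj(1) + 2*(3/2 - sqrt(5)/2)*conj(1) + 5*(0)*conj(-1) + 5*(0)*conj(-1)]
      = (1/20)[(4) + (4) + (3 - sqrt(5)) + (sqrt(5) + 3) + (sqrt(5) + 3) + (3 - sqrt(5)) + (0) + (0)] = 20/20 = 1
  <chi_7*chi_7, chi_3> = (1/20)[1*(4)*conj(1) + 1*(4)*conj(-1) + 2*(3/2 - sqrt(5)/2)*conj(-1) + 2*(sqrt(5)/2 + 3/2)*conj(1) + 2*(sqrt(5)/2 + 3/2)*conj(-1) + 2*(3/2 - sqrt(5)/2)*conj(1) + 5*(0)*conj(1) + 5*(0)*conj(-1)]
      = (1/20)[(4) + (-4) + (-3 + sqrt(5)) + (sqrt(5) + 3) + (-3 - sqrt(5)) + (3 - sqrt(5)) + (0) + (0)] = 0/20 = 0
  <chi_7*chi_7, chi_4> = (1/20)[1*(4)*conj(1) + 1*(4)*conj(-1) + 2*(3/2 - sqrt(5)/2)*conj(-1) + 2*(sqrt(5)/2 + 3/2)*conj(1) + 2*(sqrt(5)/2 + 3/2)*conj(-1) + 2*(3/2 - sqrt(5)/2)*conj(1) + 5*(0)*conj(-1) + 5*(0)*conj(1)]
      = (1/20)[(4) + (-4) + (-3 + sqrt(5)) + (sqrt(5) + 3) + (-3 - sqrt(5)) + (3 - sqrt(5)) + (0) + (0)] = 0/20 = 0
  <chi_7*chi_7, chi_5> = (1/20)[1*(4)*conj(2) + 1*(4)*conj(-2) + 2*(3/2 - sqrt(5)/2)*conj(1/2 + sqrt(5)/2) + 2*(sqrt(5)/2 + 3/2)*conj(-1/2 + sqrt(5)/2) + 2*(sqrt(5)/2 + 3/2)*conj(1/2 - sqrt(5)/2) + 2*(3/2 - sqrt(5)/2)*conj(-sqrt(5)/2 - 1/2) + 5*(0)*conj(0) + 5*(0)*conj(0)]
      = (1/20)[(8) + (-8) + (-1 + sqrt(5)) + (1 + sqrt(5)) + (-sqrt(5) - 1) + (1 - sqrt(5)) + (0) + (0)] = 0/20 = 0
  <chi_7*chi_7, chi_6> = (1/20)[1*(4)*conj(2) + 1*(4)*conj(2) + 2*(3/2 - sqrt(5)/2)*conj(-1/2 + sqrt(5)/2) + 2*(sqrt(5)/2 + 3/2)*conj(-sqrt(5)/2 - 1/2) + 2*(sqrt(5)/2 + 3/2)*conj(-sqrt(5)/2 - 1/2) + 2*(3/2 - sqrt(5)/2)*conj(-1/2 + sqrt(5)/2) + 5*(0)*conj(0) + 5*(0)*conj(0)]
      = (1/20)[(8) + (8) + (-4 + 2*sqrt(5)) + (-2*sqrt(5) - 4) + (-2*sqrt(5) - 4) + (-4 + 2*sqrt(5)) + (0) + (0)] = 0/20 = 0
  <chi_7*chi_7, chi_7> = (1/20)[1*(4)*conj(2) + 1*(4)*conj(-2) + 2*(3/2 - sqrt(5)/2)*conj(1/2 - sqrt(5)/2) + 2*(sqrt(5)/2 + 3/2)*conj(-sqrt(5)/2 - 1/2) + 2*(sqrt(5)/2 + 3/2)*conj(1/2 + sqrt(5)/2) + 2*(3/2 - sqrt(5)/2)*conj(-1/2 + sqrt(5)/2) + 5*(0)*conj(0) + 5*(0)*conj(0)]
      = (1/20)[(8) + (-8) + (4 - 2*sqrt(5)) + (-2*sqrt(5) - 4) + (4 + 2*sqrt(5)) + (-4 + 2*sqrt(5)) + (0) + (0)] = 0/20 = 0
  <chi_7*chi_7, chi_8> = (1/20)[1*(4)*conj(2) + 1*(4)*conj(2) + 2*(3/2 - sqrt(5)/2)*conj(-sqrt(5)/2 - 1/2) + 2*(sqrt(5)/2 + 3/2)*conj(-1/2 + sqrt(5)/2) + 2*(sqrt(5)/2 + 3/2)*conj(-1/2 + sqrt(5)/2) + 2*(3/2 - sqrt(5)/2)*conj(-sqrt(5)/2 - 1/2) + 5*(0)*conj(0) + 5*(0)*conj(0)]
      = (1/20)[(8) + (8) + (1 - sqrt(5)) + (1 + sqrt(5)) + (1 + sqrt(5)) + (1 - sqrt(5)) + (0) + (0)] = 20/20 = 1
Hence the multiplicities are chi_1: 1, chi_2: 1, chi_8: 1. Dimension check: dim(chi_7)*dim(chi_7) = 2*2 = 4 and sum (mult * dim) = 1*1 + 1*1 + 1*2 = 4.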